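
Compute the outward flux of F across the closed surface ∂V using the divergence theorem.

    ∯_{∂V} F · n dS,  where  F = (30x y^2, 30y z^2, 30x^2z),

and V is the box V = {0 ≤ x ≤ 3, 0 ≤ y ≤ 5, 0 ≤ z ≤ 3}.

By the divergence theorem,

    ∯_{∂V} F · n dS = ∭_V (∇ · F) dV.

Compute the divergence:
    ∇ · F = ∂F_x/∂x + ∂F_y/∂y + ∂F_z/∂z = 30y^2 + 30z^2 + 30x^2 = 30x^2 + 30y^2 + 30z^2.

V is a rectangular box, so dV = dx dy dz with 0 ≤ x ≤ 3, 0 ≤ y ≤ 5, 0 ≤ z ≤ 3.

Integrate (30x^2 + 30y^2 + 30z^2) over V as an iterated integral:

    ∭_V (∇·F) dV = ∫_0^{3} ∫_0^{5} ∫_0^{3} (30x^2 + 30y^2 + 30z^2) dz dy dx.

Inner (z from 0 to 3): 90x^2 + 90y^2 + 270.
Middle (y from 0 to 5): 450x^2 + 5100.
Outer (x from 0 to 3): 19350.

Therefore ∯_{∂V} F · n dS = 19350.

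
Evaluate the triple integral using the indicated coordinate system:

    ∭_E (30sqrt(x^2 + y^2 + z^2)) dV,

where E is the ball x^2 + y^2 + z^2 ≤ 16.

In spherical coordinates, x = ρ sin(φ) cos(θ), y = ρ sin(φ) sin(θ), z = ρ cos(φ), and dV = ρ^2 sin(φ) dρ dφ dθ.

The integrand becomes 30ρ, so

    ∭_E (30sqrt(x^2 + y^2 + z^2)) dV = ∫_{0}^{2π} ∫_{0}^{π} ∫_{0}^{4} (30ρ) · ρ^2 sin(φ) dρ dφ dθ.

Inner (ρ): 1920sin(φ).
Middle (φ): 3840.
Outer (θ): 7680π.

Therefore the triple integral equals 7680π.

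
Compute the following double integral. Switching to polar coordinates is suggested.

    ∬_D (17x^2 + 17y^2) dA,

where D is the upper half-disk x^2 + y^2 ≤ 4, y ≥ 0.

The region D is 0 ≤ r ≤ 2, 0 ≤ θ ≤ π in polar coordinates, where x = r cos(θ), y = r sin(θ), and dA = r dr dθ.

Under the substitution, the integrand becomes 17r^2, so

    ∬_D (17x^2 + 17y^2) dA = ∫_{0}^{π} ∫_{0}^{2} (17r^2) · r dr dθ.

Inner integral (in r): ∫_{0}^{2} (17r^2) · r dr = 68.

Outer integral (in θ): ∫_{0}^{π} (68) dθ = 68π.

Therefore ∬_D (17x^2 + 17y^2) dA = 68π.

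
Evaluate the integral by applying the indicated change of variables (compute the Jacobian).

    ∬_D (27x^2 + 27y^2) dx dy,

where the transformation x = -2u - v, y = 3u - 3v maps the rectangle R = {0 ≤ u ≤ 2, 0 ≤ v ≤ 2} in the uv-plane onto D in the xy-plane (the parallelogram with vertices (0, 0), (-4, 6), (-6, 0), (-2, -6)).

Compute the Jacobian determinant of (x, y) with respect to (u, v):

    ∂(x,y)/∂(u,v) = | -2  -1 | = (-2)(-3) - (-1)(3) = 9.
                   | 3  -3 |

Its absolute value is |J| = 9 (the area scaling factor).

Substituting x = -2u - v, y = 3u - 3v into the integrand,

    27x^2 + 27y^2 → 351u^2 - 378u v + 270v^2,

so the integral becomes

    ∬_R (351u^2 - 378u v + 270v^2) · |J| du dv = ∫_0^2 ∫_0^2 (3159u^2 - 3402u v + 2430v^2) dv du.

Inner (v): 6318u^2 - 6804u + 6480.
Outer (u): 16200.

Therefore ∬_D (27x^2 + 27y^2) dx dy = 16200.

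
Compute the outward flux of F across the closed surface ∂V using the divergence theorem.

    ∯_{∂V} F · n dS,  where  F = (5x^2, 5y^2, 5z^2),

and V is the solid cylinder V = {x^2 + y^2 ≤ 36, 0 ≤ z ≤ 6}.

By the divergence theorem,

    ∯_{∂V} F · n dS = ∭_V (∇ · F) dV.

Compute the divergence:
    ∇ · F = ∂F_x/∂x + ∂F_y/∂y + ∂F_z/∂z = 10x + 10y + 10z.

In cylindrical coordinates, x = r cos(θ), y = r sin(θ), z = z, dV = r dr dθ dz, with 0 ≤ r ≤ 6, 0 ≤ θ ≤ 2π, 0 ≤ z ≤ 6.

The integrand, after substitution and multiplying by the volume element, becomes (10sqrt(2)r sin(θ + π/4) + 10z) · r, so

    ∭_V (∇·F) dV = ∫_0^{2π} ∫_0^{6} ∫_0^{6} (10sqrt(2)r sin(θ + π/4) + 10z) · r dz dr dθ.

Inner (z from 0 to 6): 60r (sqrt(2)r sin(θ + π/4) + 3).
Middle (r from 0 to 6): 4320sqrt(2)sin(θ + π/4) + 3240.
Outer (θ from 0 to 2π): 6480π.

Therefore ∯_{∂V} F · n dS = 6480π.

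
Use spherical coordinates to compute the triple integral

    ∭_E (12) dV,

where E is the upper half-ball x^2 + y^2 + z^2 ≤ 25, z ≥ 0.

In spherical coordinates, x = ρ sin(φ) cos(θ), y = ρ sin(φ) sin(θ), z = ρ cos(φ), and dV = ρ^2 sin(φ) dρ dφ dθ.

The integrand becomes 12, so

    ∭_E (12) dV = ∫_{0}^{2π} ∫_{0}^{π/2} ∫_{0}^{5} (12) · ρ^2 sin(φ) dρ dφ dθ.

Inner (ρ): 500sin(φ).
Middle (φ): 500.
Outer (θ): 1000π.

Therefore the triple integral equals 1000π.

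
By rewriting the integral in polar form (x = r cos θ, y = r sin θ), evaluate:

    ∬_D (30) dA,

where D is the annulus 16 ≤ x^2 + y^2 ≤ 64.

The region D is 4 ≤ r ≤ 8, 0 ≤ θ ≤ 2π in polar coordinates, where x = r cos(θ), y = r sin(θ), and dA = r dr dθ.

Under the substitution, the integrand becomes 30, so

    ∬_D (30) dA = ∫_{0}^{2π} ∫_{4}^{8} (30) · r dr dθ.

Inner integral (in r): ∫_{4}^{8} (30) · r dr = 720.

Outer integral (in θ): ∫_{0}^{2π} (720) dθ = 1440π.

Therefore ∬_D (30) dA = 1440π.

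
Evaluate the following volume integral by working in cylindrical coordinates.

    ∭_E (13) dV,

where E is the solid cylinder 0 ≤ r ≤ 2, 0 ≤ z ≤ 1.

In cylindrical coordinates, x = r cos(θ), y = r sin(θ), z = z, and dV = r dr dθ dz.

The integrand becomes 13, so

    ∭_E (13) dV = ∫_{0}^{2π} ∫_{0}^{2} ∫_{0}^{1} (13) · r dz dr dθ.

Inner (z): 13r.
Middle (r from 0 to 2): 26.
Outer (θ): 52π.

Therefore the triple integral equals 52π.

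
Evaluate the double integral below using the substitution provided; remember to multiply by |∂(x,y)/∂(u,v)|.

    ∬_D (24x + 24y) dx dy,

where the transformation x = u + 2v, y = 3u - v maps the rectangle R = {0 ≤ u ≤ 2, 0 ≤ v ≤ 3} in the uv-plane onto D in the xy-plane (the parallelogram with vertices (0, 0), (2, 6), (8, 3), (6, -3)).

Compute the Jacobian determinant of (x, y) with respect to (u, v):

    ∂(x,y)/∂(u,v) = | 1  2 | = (1)(-1) - (2)(3) = -7.
                   | 3  -1 |

Its absolute value is |J| = 7 (the area scaling factor).

Substituting x = u + 2v, y = 3u - v into the integrand,

    24x + 24y → 96u + 24v,

so the integral becomes

    ∬_R (96u + 24v) · |J| du dv = ∫_0^2 ∫_0^3 (672u + 168v) dv du.

Inner (v): 2016u + 756.
Outer (u): 5544.

Therefore ∬_D (24x + 24y) dx dy = 5544.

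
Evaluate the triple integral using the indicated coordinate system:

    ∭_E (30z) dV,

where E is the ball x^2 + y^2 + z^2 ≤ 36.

In spherical coordinates, x = ρ sin(φ) cos(θ), y = ρ sin(φ) sin(θ), z = ρ cos(φ), and dV = ρ^2 sin(φ) dρ dφ dθ.

The integrand becomes 30ρ cos(φ), so

    ∭_E (30z) dV = ∫_{0}^{2π} ∫_{0}^{π} ∫_{0}^{6} (30ρ cos(φ)) · ρ^2 sin(φ) dρ dφ dθ.

Inner (ρ): 4860sin(2φ).
Middle (φ): 0.
Outer (θ): 0.

Therefore the triple integral equals 0.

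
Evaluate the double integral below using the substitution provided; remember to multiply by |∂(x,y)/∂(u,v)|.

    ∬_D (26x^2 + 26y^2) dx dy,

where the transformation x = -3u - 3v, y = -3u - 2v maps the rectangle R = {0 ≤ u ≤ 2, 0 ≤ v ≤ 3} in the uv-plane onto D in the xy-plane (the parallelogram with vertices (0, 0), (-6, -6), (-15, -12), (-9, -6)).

Compute the Jacobian determinant of (x, y) with respect to (u, v):

    ∂(x,y)/∂(u,v) = | -3  -3 | = (-3)(-2) - (-3)(-3) = -3.
                   | -3  -2 |

Its absolute value is |J| = 3 (the area scaling factor).

Substituting x = -3u - 3v, y = -3u - 2v into the integrand,

    26x^2 + 26y^2 → 468u^2 + 780u v + 338v^2,

so the integral becomes

    ∬_R (468u^2 + 780u v + 338v^2) · |J| du dv = ∫_0^2 ∫_0^3 (1404u^2 + 2340u v + 1014v^2) dv du.

Inner (v): 4212u^2 + 10530u + 9126.
Outer (u): 50544.

Therefore ∬_D (26x^2 + 26y^2) dx dy = 50544.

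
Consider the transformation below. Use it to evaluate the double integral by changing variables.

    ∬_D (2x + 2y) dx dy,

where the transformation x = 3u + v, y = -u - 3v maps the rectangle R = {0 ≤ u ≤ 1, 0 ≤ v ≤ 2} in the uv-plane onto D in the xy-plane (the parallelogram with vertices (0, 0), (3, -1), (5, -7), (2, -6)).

Compute the Jacobian determinant of (x, y) with respect to (u, v):

    ∂(x,y)/∂(u,v) = | 3  1 | = (3)(-3) - (1)(-1) = -8.
                   | -1  -3 |

Its absolute value is |J| = 8 (the area scaling factor).

Substituting x = 3u + v, y = -u - 3v into the integrand,

    2x + 2y → 4u - 4v,

so the integral becomes

    ∬_R (4u - 4v) · |J| du dv = ∫_0^1 ∫_0^2 (32u - 32v) dv du.

Inner (v): 64u - 64.
Outer (u): -32.

Therefore ∬_D (2x + 2y) dx dy = -32.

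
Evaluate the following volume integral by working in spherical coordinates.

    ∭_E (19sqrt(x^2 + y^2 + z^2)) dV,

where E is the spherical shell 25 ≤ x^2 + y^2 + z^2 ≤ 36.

In spherical coordinates, x = ρ sin(φ) cos(θ), y = ρ sin(φ) sin(θ), z = ρ cos(φ), and dV = ρ^2 sin(φ) dρ dφ dθ.

The integrand becomes 19ρ, so

    ∭_E (19sqrt(x^2 + y^2 + z^2)) dV = ∫_{0}^{2π} ∫_{0}^{π} ∫_{5}^{6} (19ρ) · ρ^2 sin(φ) dρ dφ dθ.

Inner (ρ): 12749sin(φ)/4.
Middle (φ): 12749/2.
Outer (θ): 12749π.

Therefore the triple integral equals 12749π.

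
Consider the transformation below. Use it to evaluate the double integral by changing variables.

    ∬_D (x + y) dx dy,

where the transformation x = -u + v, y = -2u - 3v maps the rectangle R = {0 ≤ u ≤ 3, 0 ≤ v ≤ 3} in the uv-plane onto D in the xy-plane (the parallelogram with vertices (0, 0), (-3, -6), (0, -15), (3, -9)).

Compute the Jacobian determinant of (x, y) with respect to (u, v):

    ∂(x,y)/∂(u,v) = | -1  1 | = (-1)(-3) - (1)(-2) = 5.
                   | -2  -3 |

Its absolute value is |J| = 5 (the area scaling factor).

Substituting x = -u + v, y = -2u - 3v into the integrand,

    x + y → -3u - 2v,

so the integral becomes

    ∬_R (-3u - 2v) · |J| du dv = ∫_0^3 ∫_0^3 (-15u - 10v) dv du.

Inner (v): -45u - 45.
Outer (u): -675/2.

Therefore ∬_D (x + y) dx dy = -675/2.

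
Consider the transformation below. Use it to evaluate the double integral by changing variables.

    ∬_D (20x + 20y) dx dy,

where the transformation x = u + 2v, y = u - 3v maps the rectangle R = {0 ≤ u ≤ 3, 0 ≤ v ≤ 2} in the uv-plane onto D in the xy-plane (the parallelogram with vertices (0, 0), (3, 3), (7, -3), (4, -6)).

Compute the Jacobian determinant of (x, y) with respect to (u, v):

    ∂(x,y)/∂(u,v) = | 1  2 | = (1)(-3) - (2)(1) = -5.
                   | 1  -3 |

Its absolute value is |J| = 5 (the area scaling factor).

Substituting x = u + 2v, y = u - 3v into the integrand,

    20x + 20y → 40u - 20v,

so the integral becomes

    ∬_R (40u - 20v) · |J| du dv = ∫_0^3 ∫_0^2 (200u - 100v) dv du.

Inner (v): 400u - 200.
Outer (u): 1200.

Therefore ∬_D (20x + 20y) dx dy = 1200.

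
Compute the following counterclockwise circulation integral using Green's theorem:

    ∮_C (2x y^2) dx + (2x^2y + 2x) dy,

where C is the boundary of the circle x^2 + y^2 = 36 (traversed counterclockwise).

Green's theorem converts the closed line integral into a double integral over the enclosed region D:

    ∮_C P dx + Q dy = ∬_D (∂Q/∂x - ∂P/∂y) dA.

Here P = 2x y^2, Q = 2x^2y + 2x, so

    ∂Q/∂x = 4x y + 2,    ∂P/∂y = 4x y,
    ∂Q/∂x - ∂P/∂y = 2.

D is the region x^2 + y^2 ≤ 36. Evaluating the double integral:

In polar coordinates (x = r cos θ, y = r sin θ, dA = r dr dθ) the integrand becomes 2, so

    ∬_D (2) dA = ∫_0^{2π} ∫_0^{6} (2) · r dr dθ.

Inner (r from 0 to 6): 36.
Outer (θ from 0 to 2π): 72π.

Therefore ∮_C P dx + Q dy = 72π.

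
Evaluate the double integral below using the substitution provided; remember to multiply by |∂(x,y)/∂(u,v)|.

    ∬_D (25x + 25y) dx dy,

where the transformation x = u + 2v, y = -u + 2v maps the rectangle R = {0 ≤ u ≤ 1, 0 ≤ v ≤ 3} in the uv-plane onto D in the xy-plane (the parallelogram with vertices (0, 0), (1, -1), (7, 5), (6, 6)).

Compute the Jacobian determinant of (x, y) with respect to (u, v):

    ∂(x,y)/∂(u,v) = | 1  2 | = (1)(2) - (2)(-1) = 4.
                   | -1  2 |

Its absolute value is |J| = 4 (the area scaling factor).

Substituting x = u + 2v, y = -u + 2v into the integrand,

    25x + 25y → 100v,

so the integral becomes

    ∬_R (100v) · |J| du dv = ∫_0^1 ∫_0^3 (400v) dv du.

Inner (v): 1800.
Outer (u): 1800.

Therefore ∬_D (25x + 25y) dx dy = 1800.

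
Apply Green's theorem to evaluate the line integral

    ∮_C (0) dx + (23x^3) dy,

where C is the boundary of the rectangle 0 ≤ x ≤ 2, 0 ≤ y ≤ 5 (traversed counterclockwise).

Green's theorem converts the closed line integral into a double integral over the enclosed region D:

    ∮_C P dx + Q dy = ∬_D (∂Q/∂x - ∂P/∂y) dA.

Here P = 0, Q = 23x^3, so

    ∂Q/∂x = 69x^2,    ∂P/∂y = 0,
    ∂Q/∂x - ∂P/∂y = 69x^2.

D is the region 0 ≤ x ≤ 2, 0 ≤ y ≤ 5. Evaluating the double integral:

    ∬_D (69x^2) dA = ∫_0^{2} ∫_0^{5} (69x^2) dy dx.

Inner (y from 0 to 5): 345x^2.
Outer (x from 0 to 2): 920.

Therefore ∮_C P dx + Q dy = 920.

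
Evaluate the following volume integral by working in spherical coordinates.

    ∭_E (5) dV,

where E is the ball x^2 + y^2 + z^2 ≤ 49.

In spherical coordinates, x = ρ sin(φ) cos(θ), y = ρ sin(φ) sin(θ), z = ρ cos(φ), and dV = ρ^2 sin(φ) dρ dφ dθ.

The integrand becomes 5, so

    ∭_E (5) dV = ∫_{0}^{2π} ∫_{0}^{π} ∫_{0}^{7} (5) · ρ^2 sin(φ) dρ dφ dθ.

Inner (ρ): 1715sin(φ)/3.
Middle (φ): 3430/3.
Outer (θ): 6860π/3.

Therefore the triple integral equals 6860π/3.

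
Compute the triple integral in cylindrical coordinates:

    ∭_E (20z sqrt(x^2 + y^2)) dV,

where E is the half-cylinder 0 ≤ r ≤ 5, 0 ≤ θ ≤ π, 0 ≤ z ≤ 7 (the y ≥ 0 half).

In cylindrical coordinates, x = r cos(θ), y = r sin(θ), z = z, and dV = r dr dθ dz.

The integrand becomes 20r z, so

    ∭_E (20z sqrt(x^2 + y^2)) dV = ∫_{0}^{π} ∫_{0}^{5} ∫_{0}^{7} (20r z) · r dz dr dθ.

Inner (z): 490r^2.
Middle (r from 0 to 5): 61250/3.
Outer (θ): 61250π/3.

Therefore the triple integral equals 61250π/3.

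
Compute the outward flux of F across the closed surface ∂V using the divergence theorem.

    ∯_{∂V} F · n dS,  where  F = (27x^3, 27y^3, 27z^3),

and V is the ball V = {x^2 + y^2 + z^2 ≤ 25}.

By the divergence theorem,

    ∯_{∂V} F · n dS = ∭_V (∇ · F) dV.

Compute the divergence:
    ∇ · F = ∂F_x/∂x + ∂F_y/∂y + ∂F_z/∂z = 81x^2 + 81y^2 + 81z^2.

In spherical coordinates, x = ρ sin(φ) cos(θ), y = ρ sin(φ) sin(θ), z = ρ cos(φ), dV = ρ^2 sin(φ) dρ dφ dθ, with 0 ≤ ρ ≤ 5, 0 ≤ φ ≤ π, 0 ≤ θ ≤ 2π.

The integrand, after substitution and multiplying by the volume element, becomes (81ρ^2) · ρ^2 sin(φ), so

    ∭_V (∇·F) dV = ∫_0^{2π} ∫_0^{π} ∫_0^{5} (81ρ^2) · ρ^2 sin(φ) dρ dφ dθ.

Inner (ρ from 0 to 5): 50625sin(φ).
Middle (φ from 0 to π): 101250.
Outer (θ from 0 to 2π): 202500π.

Therefore ∯_{∂V} F · n dS = 202500π.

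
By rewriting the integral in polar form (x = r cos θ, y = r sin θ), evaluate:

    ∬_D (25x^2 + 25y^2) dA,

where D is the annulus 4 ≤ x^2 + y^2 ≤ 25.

The region D is 2 ≤ r ≤ 5, 0 ≤ θ ≤ 2π in polar coordinates, where x = r cos(θ), y = r sin(θ), and dA = r dr dθ.

Under the substitution, the integrand becomes 25r^2, so

    ∬_D (25x^2 + 25y^2) dA = ∫_{0}^{2π} ∫_{2}^{5} (25r^2) · r dr dθ.

Inner integral (in r): ∫_{2}^{5} (25r^2) · r dr = 15225/4.

Outer integral (in θ): ∫_{0}^{2π} (15225/4) dθ = 15225π/2.

Therefore ∬_D (25x^2 + 25y^2) dA = 15225π/2.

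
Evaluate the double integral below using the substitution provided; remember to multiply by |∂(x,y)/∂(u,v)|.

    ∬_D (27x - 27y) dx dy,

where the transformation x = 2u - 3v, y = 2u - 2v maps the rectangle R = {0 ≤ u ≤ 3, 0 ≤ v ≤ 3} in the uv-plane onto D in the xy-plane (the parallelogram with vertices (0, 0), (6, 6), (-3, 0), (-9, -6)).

Compute the Jacobian determinant of (x, y) with respect to (u, v):

    ∂(x,y)/∂(u,v) = | 2  -3 | = (2)(-2) - (-3)(2) = 2.
                   | 2  -2 |

Its absolute value is |J| = 2 (the area scaling factor).

Substituting x = 2u - 3v, y = 2u - 2v into the integrand,

    27x - 27y → -27v,

so the integral becomes

    ∬_R (-27v) · |J| du dv = ∫_0^3 ∫_0^3 (-54v) dv du.

Inner (v): -243.
Outer (u): -729.

Therefore ∬_D (27x - 27y) dx dy = -729.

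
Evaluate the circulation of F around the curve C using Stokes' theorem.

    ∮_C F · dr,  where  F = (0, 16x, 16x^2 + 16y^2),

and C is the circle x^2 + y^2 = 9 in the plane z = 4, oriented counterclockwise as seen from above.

Let S be the flat disk x^2 + y^2 ≤ 9 in the plane z = 4, with upward unit normal n̂ = ẑ. By Stokes' theorem,

    ∮_C F · dr = ∬_S (∇ × F) · n̂ dS = ∬_D (curl F)_z dA,

where D is the disk x^2 + y^2 ≤ 9.

Compute the curl of F = (0, 16x, 16x^2 + 16y^2):
    (∇ × F)_x = ∂F_z/∂y - ∂F_y/∂z = 32y,
    (∇ × F)_y = ∂F_x/∂z - ∂F_z/∂x = -32x,
    (∇ × F)_z = ∂F_y/∂x - ∂F_x/∂y = 16.

On z = 4, (curl F)_z = 16.

Convert to polar (x = r cos θ, y = r sin θ, dA = r dr dθ); the integrand becomes 16, so

    ∬_D (curl F)_z dA = ∫_0^{2π} ∫_0^{3} (16) · r dr dθ.

Inner (r from 0 to 3): 72.
Outer (θ from 0 to 2π): 144π.

Therefore ∮_C F · dr = 144π.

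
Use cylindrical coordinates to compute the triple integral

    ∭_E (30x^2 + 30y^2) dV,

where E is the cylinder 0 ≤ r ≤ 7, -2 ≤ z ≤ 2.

In cylindrical coordinates, x = r cos(θ), y = r sin(θ), z = z, and dV = r dr dθ dz.

The integrand becomes 30r^2, so

    ∭_E (30x^2 + 30y^2) dV = ∫_{0}^{2π} ∫_{0}^{7} ∫_{-2}^{2} (30r^2) · r dz dr dθ.

Inner (z): 120r^3.
Middle (r from 0 to 7): 72030.
Outer (θ): 144060π.

Therefore the triple integral equals 144060π.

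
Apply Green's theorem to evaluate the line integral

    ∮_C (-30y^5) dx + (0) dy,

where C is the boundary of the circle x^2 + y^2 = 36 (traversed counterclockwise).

Green's theorem converts the closed line integral into a double integral over the enclosed region D:

    ∮_C P dx + Q dy = ∬_D (∂Q/∂x - ∂P/∂y) dA.

Here P = -30y^5, Q = 0, so

    ∂Q/∂x = 0,    ∂P/∂y = -150y^4,
    ∂Q/∂x - ∂P/∂y = 150y^4.

D is the region x^2 + y^2 ≤ 36. Evaluating the double integral:

In polar coordinates (x = r cos θ, y = r sin θ, dA = r dr dθ) the integrand becomes 150r^4sin(θ)^4, so

    ∬_D (150y^4) dA = ∫_0^{2π} ∫_0^{6} (150r^4sin(θ)^4) · r dr dθ.

Inner (r from 0 to 6): 1166400sin(θ)^4.
Outer (θ from 0 to 2π): 874800π.

Therefore ∮_C P dx + Q dy = 874800π.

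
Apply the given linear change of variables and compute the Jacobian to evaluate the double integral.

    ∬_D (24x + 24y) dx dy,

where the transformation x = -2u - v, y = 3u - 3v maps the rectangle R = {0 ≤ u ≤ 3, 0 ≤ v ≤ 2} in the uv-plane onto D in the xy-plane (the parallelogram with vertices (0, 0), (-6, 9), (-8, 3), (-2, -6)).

Compute the Jacobian determinant of (x, y) with respect to (u, v):

    ∂(x,y)/∂(u,v) = | -2  -1 | = (-2)(-3) - (-1)(3) = 9.
                   | 3  -3 |

Its absolute value is |J| = 9 (the area scaling factor).

Substituting x = -2u - v, y = 3u - 3v into the integrand,

    24x + 24y → 24u - 96v,

so the integral becomes

    ∬_R (24u - 96v) · |J| du dv = ∫_0^3 ∫_0^2 (216u - 864v) dv du.

Inner (v): 432u - 1728.
Outer (u): -3240.

Therefore ∬_D (24x + 24y) dx dy = -3240.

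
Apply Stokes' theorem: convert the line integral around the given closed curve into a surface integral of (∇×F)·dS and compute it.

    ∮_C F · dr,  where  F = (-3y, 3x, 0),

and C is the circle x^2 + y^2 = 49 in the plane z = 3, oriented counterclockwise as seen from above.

Let S be the flat disk x^2 + y^2 ≤ 49 in the plane z = 3, with upward unit normal n̂ = ẑ. By Stokes' theorem,

    ∮_C F · dr = ∬_S (∇ × F) · n̂ dS = ∬_D (curl F)_z dA,

where D is the disk x^2 + y^2 ≤ 49.

Compute the curl of F = (-3y, 3x, 0):
    (∇ × F)_x = ∂F_z/∂y - ∂F_y/∂z = 0,
    (∇ × F)_y = ∂F_x/∂z - ∂F_z/∂x = 0,
    (∇ × F)_z = ∂F_y/∂x - ∂F_x/∂y = 6.

On z = 3, (curl F)_z = 6.

Convert to polar (x = r cos θ, y = r sin θ, dA = r dr dθ); the integrand becomes 6, so

    ∬_D (curl F)_z dA = ∫_0^{2π} ∫_0^{7} (6) · r dr dθ.

Inner (r from 0 to 7): 147.
Outer (θ from 0 to 2π): 294π.

Therefore ∮_C F · dr = 294π.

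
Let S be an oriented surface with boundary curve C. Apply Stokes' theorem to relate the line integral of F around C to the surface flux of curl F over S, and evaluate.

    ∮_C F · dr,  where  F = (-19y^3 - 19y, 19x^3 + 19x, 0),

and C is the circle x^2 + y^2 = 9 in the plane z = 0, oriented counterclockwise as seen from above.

Let S be the flat disk x^2 + y^2 ≤ 9 in the plane z = 0, with upward unit normal n̂ = ẑ. By Stokes' theorem,

    ∮_C F · dr = ∬_S (∇ × F) · n̂ dS = ∬_D (curl F)_z dA,

where D is the disk x^2 + y^2 ≤ 9.

Compute the curl of F = (-19y^3 - 19y, 19x^3 + 19x, 0):
    (∇ × F)_x = ∂F_z/∂y - ∂F_y/∂z = 0,
    (∇ × F)_y = ∂F_x/∂z - ∂F_z/∂x = 0,
    (∇ × F)_z = ∂F_y/∂x - ∂F_x/∂y = 57x^2 + 57y^2 + 38.

On z = 0, (curl F)_z = 57x^2 + 57y^2 + 38.

Convert to polar (x = r cos θ, y = r sin θ, dA = r dr dθ); the integrand becomes 57r^2 + 38, so

    ∬_D (curl F)_z dA = ∫_0^{2π} ∫_0^{3} (57r^2 + 38) · r dr dθ.

Inner (r from 0 to 3): 5301/4.
Outer (θ from 0 to 2π): 5301π/2.

Therefore ∮_C F · dr = 5301π/2.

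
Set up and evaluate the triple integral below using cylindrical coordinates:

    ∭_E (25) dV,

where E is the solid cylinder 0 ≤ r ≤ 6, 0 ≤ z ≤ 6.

In cylindrical coordinates, x = r cos(θ), y = r sin(θ), z = z, and dV = r dr dθ dz.

The integrand becomes 25, so

    ∭_E (25) dV = ∫_{0}^{2π} ∫_{0}^{6} ∫_{0}^{6} (25) · r dz dr dθ.

Inner (z): 150r.
Middle (r from 0 to 6): 2700.
Outer (θ): 5400π.

Therefore the triple integral equals 5400π.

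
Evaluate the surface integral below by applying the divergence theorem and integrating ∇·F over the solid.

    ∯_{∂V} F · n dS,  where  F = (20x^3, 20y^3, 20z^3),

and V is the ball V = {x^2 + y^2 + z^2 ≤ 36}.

By the divergence theorem,

    ∯_{∂V} F · n dS = ∭_V (∇ · F) dV.

Compute the divergence:
    ∇ · F = ∂F_x/∂x + ∂F_y/∂y + ∂F_z/∂z = 60x^2 + 60y^2 + 60z^2.

In spherical coordinates, x = ρ sin(φ) cos(θ), y = ρ sin(φ) sin(θ), z = ρ cos(φ), dV = ρ^2 sin(φ) dρ dφ dθ, with 0 ≤ ρ ≤ 6, 0 ≤ φ ≤ π, 0 ≤ θ ≤ 2π.

The integrand, after substitution and multiplying by the volume element, becomes (60ρ^2) · ρ^2 sin(φ), so

    ∭_V (∇·F) dV = ∫_0^{2π} ∫_0^{π} ∫_0^{6} (60ρ^2) · ρ^2 sin(φ) dρ dφ dθ.

Inner (ρ from 0 to 6): 93312sin(φ).
Middle (φ from 0 to π): 186624.
Outer (θ from 0 to 2π): 373248π.

Therefore ∯_{∂V} F · n dS = 373248π.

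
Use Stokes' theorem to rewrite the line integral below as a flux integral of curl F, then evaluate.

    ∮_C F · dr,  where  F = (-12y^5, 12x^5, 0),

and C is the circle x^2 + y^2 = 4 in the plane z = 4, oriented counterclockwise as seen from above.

Let S be the flat disk x^2 + y^2 ≤ 4 in the plane z = 4, with upward unit normal n̂ = ẑ. By Stokes' theorem,

    ∮_C F · dr = ∬_S (∇ × F) · n̂ dS = ∬_D (curl F)_z dA,

where D is the disk x^2 + y^2 ≤ 4.

Compute the curl of F = (-12y^5, 12x^5, 0):
    (∇ × F)_x = ∂F_z/∂y - ∂F_y/∂z = 0,
    (∇ × F)_y = ∂F_x/∂z - ∂F_z/∂x = 0,
    (∇ × F)_z = ∂F_y/∂x - ∂F_x/∂y = 60x^4 + 60y^4.

On z = 4, (curl F)_z = 60x^4 + 60y^4.

Convert to polar (x = r cos θ, y = r sin θ, dA = r dr dθ); the integrand becomes 60r^4(sin(θ)^4 + cos(θ)^4), so

    ∬_D (curl F)_z dA = ∫_0^{2π} ∫_0^{2} (60r^4(sin(θ)^4 + cos(θ)^4)) · r dr dθ.

Inner (r from 0 to 2): 640sin(θ)^4 + 640cos(θ)^4.
Outer (θ from 0 to 2π): 960π.

Therefore ∮_C F · dr = 960π.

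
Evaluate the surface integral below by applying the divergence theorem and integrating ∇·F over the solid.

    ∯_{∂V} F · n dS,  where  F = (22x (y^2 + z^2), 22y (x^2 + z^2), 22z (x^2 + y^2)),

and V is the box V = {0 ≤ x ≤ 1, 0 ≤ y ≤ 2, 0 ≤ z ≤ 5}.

By the divergence theorem,

    ∯_{∂V} F · n dS = ∭_V (∇ · F) dV.

Compute the divergence:
    ∇ · F = ∂F_x/∂x + ∂F_y/∂y + ∂F_z/∂z = 22y^2 + 22z^2 + 22x^2 + 22z^2 + 22x^2 + 22y^2 = 44x^2 + 44y^2 + 44z^2.

V is a rectangular box, so dV = dx dy dz with 0 ≤ x ≤ 1, 0 ≤ y ≤ 2, 0 ≤ z ≤ 5.

Integrate (44x^2 + 44y^2 + 44z^2) over V as an iterated integral:

    ∭_V (∇·F) dV = ∫_0^{1} ∫_0^{2} ∫_0^{5} (44x^2 + 44y^2 + 44z^2) dz dy dx.

Inner (z from 0 to 5): 220x^2 + 220y^2 + 5500/3.
Middle (y from 0 to 2): 440x^2 + 12760/3.
Outer (x from 0 to 1): 4400.

Therefore ∯_{∂V} F · n dS = 4400.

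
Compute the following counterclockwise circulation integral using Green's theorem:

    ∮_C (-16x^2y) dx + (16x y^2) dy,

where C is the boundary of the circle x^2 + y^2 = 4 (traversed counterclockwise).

Green's theorem converts the closed line integral into a double integral over the enclosed region D:

    ∮_C P dx + Q dy = ∬_D (∂Q/∂x - ∂P/∂y) dA.

Here P = -16x^2y, Q = 16x y^2, so

    ∂Q/∂x = 16y^2,    ∂P/∂y = -16x^2,
    ∂Q/∂x - ∂P/∂y = 16x^2 + 16y^2.

D is the region x^2 + y^2 ≤ 4. Evaluating the double integral:

In polar coordinates (x = r cos θ, y = r sin θ, dA = r dr dθ) the integrand becomes 16r^2, so

    ∬_D (16x^2 + 16y^2) dA = ∫_0^{2π} ∫_0^{2} (16r^2) · r dr dθ.

Inner (r from 0 to 2): 64.
Outer (θ from 0 to 2π): 128π.

Therefore ∮_C P dx + Q dy = 128π.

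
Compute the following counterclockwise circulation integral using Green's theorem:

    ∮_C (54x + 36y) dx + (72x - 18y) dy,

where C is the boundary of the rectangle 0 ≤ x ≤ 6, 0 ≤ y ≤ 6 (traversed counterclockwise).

Green's theorem converts the closed line integral into a double integral over the enclosed region D:

    ∮_C P dx + Q dy = ∬_D (∂Q/∂x - ∂P/∂y) dA.

Here P = 54x + 36y, Q = 72x - 18y, so

    ∂Q/∂x = 72,    ∂P/∂y = 36,
    ∂Q/∂x - ∂P/∂y = 36.

D is the region 0 ≤ x ≤ 6, 0 ≤ y ≤ 6. Evaluating the double integral:

    ∬_D (36) dA = ∫_0^{6} ∫_0^{6} (36) dy dx.

Inner (y from 0 to 6): 216.
Outer (x from 0 to 6): 1296.

Therefore ∮_C P dx + Q dy = 1296.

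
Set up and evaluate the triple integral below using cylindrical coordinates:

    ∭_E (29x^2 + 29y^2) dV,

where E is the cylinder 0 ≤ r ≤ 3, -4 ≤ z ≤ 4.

In cylindrical coordinates, x = r cos(θ), y = r sin(θ), z = z, and dV = r dr dθ dz.

The integrand becomes 29r^2, so

    ∭_E (29x^2 + 29y^2) dV = ∫_{0}^{2π} ∫_{0}^{3} ∫_{-4}^{4} (29r^2) · r dz dr dθ.

Inner (z): 232r^3.
Middle (r from 0 to 3): 4698.
Outer (θ): 9396π.

Therefore the triple integral equals 9396π.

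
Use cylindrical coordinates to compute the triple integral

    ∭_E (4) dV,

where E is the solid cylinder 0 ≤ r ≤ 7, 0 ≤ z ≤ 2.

In cylindrical coordinates, x = r cos(θ), y = r sin(θ), z = z, and dV = r dr dθ dz.

The integrand becomes 4, so

    ∭_E (4) dV = ∫_{0}^{2π} ∫_{0}^{7} ∫_{0}^{2} (4) · r dz dr dθ.

Inner (z): 8r.
Middle (r from 0 to 7): 196.
Outer (θ): 392π.

Therefore the triple integral equals 392π.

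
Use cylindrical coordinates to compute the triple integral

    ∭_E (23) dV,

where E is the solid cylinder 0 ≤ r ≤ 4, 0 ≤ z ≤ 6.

In cylindrical coordinates, x = r cos(θ), y = r sin(θ), z = z, and dV = r dr dθ dz.

The integrand becomes 23, so

    ∭_E (23) dV = ∫_{0}^{2π} ∫_{0}^{4} ∫_{0}^{6} (23) · r dz dr dθ.

Inner (z): 138r.
Middle (r from 0 to 4): 1104.
Outer (θ): 2208π.

Therefore the triple integral equals 2208π.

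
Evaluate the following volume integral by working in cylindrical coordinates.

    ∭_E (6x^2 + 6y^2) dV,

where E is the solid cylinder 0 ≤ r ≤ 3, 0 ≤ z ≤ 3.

In cylindrical coordinates, x = r cos(θ), y = r sin(θ), z = z, and dV = r dr dθ dz.

The integrand becomes 6r^2, so

    ∭_E (6x^2 + 6y^2) dV = ∫_{0}^{2π} ∫_{0}^{3} ∫_{0}^{3} (6r^2) · r dz dr dθ.

Inner (z): 18r^3.
Middle (r from 0 to 3): 729/2.
Outer (θ): 729π.

Therefore the triple integral equals 729π.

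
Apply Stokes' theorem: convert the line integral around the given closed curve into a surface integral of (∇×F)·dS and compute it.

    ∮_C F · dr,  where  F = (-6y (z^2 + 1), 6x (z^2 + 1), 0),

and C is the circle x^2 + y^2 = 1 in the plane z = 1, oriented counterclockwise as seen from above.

Let S be the flat disk x^2 + y^2 ≤ 1 in the plane z = 1, with upward unit normal n̂ = ẑ. By Stokes' theorem,

    ∮_C F · dr = ∬_S (∇ × F) · n̂ dS = ∬_D (curl F)_z dA,

where D is the disk x^2 + y^2 ≤ 1.

Compute the curl of F = (-6y (z^2 + 1), 6x (z^2 + 1), 0):
    (∇ × F)_x = ∂F_z/∂y - ∂F_y/∂z = -12x z,
    (∇ × F)_y = ∂F_x/∂z - ∂F_z/∂x = -12y z,
    (∇ × F)_z = ∂F_y/∂x - ∂F_x/∂y = 12z^2 + 12.

On z = 1, (curl F)_z = 24.

Convert to polar (x = r cos θ, y = r sin θ, dA = r dr dθ); the integrand becomes 24, so

    ∬_D (curl F)_z dA = ∫_0^{2π} ∫_0^{1} (24) · r dr dθ.

Inner (r from 0 to 1): 12.
Outer (θ from 0 to 2π): 24π.

Therefore ∮_C F · dr = 24π.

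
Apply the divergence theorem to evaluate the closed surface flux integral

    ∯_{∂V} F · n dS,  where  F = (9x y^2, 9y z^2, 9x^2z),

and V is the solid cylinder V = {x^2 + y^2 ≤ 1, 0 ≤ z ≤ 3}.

By the divergence theorem,

    ∯_{∂V} F · n dS = ∭_V (∇ · F) dV.

Compute the divergence:
    ∇ · F = ∂F_x/∂x + ∂F_y/∂y + ∂F_z/∂z = 9y^2 + 9z^2 + 9x^2 = 9x^2 + 9y^2 + 9z^2.

In cylindrical coordinates, x = r cos(θ), y = r sin(θ), z = z, dV = r dr dθ dz, with 0 ≤ r ≤ 1, 0 ≤ θ ≤ 2π, 0 ≤ z ≤ 3.

The integrand, after substitution and multiplying by the volume element, becomes (9r^2 + 9z^2) · r, so

    ∭_V (∇·F) dV = ∫_0^{2π} ∫_0^{1} ∫_0^{3} (9r^2 + 9z^2) · r dz dr dθ.

Inner (z from 0 to 3): 27r (r^2 + 3).
Middle (r from 0 to 1): 189/4.
Outer (θ from 0 to 2π): 189π/2.

Therefore ∯_{∂V} F · n dS = 189π/2.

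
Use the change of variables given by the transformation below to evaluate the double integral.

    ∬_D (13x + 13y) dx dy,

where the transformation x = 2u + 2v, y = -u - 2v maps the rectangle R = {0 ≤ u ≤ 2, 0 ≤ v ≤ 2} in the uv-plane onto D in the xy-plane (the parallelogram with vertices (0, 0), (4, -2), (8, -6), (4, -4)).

Compute the Jacobian determinant of (x, y) with respect to (u, v):

    ∂(x,y)/∂(u,v) = | 2  2 | = (2)(-2) - (2)(-1) = -2.
                   | -1  -2 |

Its absolute value is |J| = 2 (the area scaling factor).

Substituting x = 2u + 2v, y = -u - 2v into the integrand,

    13x + 13y → 13u,

so the integral becomes

    ∬_R (13u) · |J| du dv = ∫_0^2 ∫_0^2 (26u) dv du.

Inner (v): 52u.
Outer (u): 104.

Therefore ∬_D (13x + 13y) dx dy = 104.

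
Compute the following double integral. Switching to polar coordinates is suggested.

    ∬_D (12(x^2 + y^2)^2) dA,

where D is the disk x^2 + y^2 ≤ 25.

The region D is 0 ≤ r ≤ 5, 0 ≤ θ ≤ 2π in polar coordinates, where x = r cos(θ), y = r sin(θ), and dA = r dr dθ.

Under the substitution, the integrand becomes 12r^4, so

    ∬_D (12(x^2 + y^2)^2) dA = ∫_{0}^{2π} ∫_{0}^{5} (12r^4) · r dr dθ.

Inner integral (in r): ∫_{0}^{5} (12r^4) · r dr = 31250.

Outer integral (in θ): ∫_{0}^{2π} (31250) dθ = 62500π.

Therefore ∬_D (12(x^2 + y^2)^2) dA = 62500π.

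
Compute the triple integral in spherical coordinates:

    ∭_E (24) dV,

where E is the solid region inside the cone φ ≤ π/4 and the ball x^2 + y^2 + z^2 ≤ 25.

In spherical coordinates, x = ρ sin(φ) cos(θ), y = ρ sin(φ) sin(θ), z = ρ cos(φ), and dV = ρ^2 sin(φ) dρ dφ dθ.

The integrand becomes 24, so

    ∭_E (24) dV = ∫_{0}^{2π} ∫_{0}^{π/4} ∫_{0}^{5} (24) · ρ^2 sin(φ) dρ dφ dθ.

Inner (ρ): 1000sin(φ).
Middle (φ): 1000 - 500sqrt(2).
Outer (θ): 1000π (2 - sqrt(2)).

Therefore the triple integral equals 1000π (2 - sqrt(2)).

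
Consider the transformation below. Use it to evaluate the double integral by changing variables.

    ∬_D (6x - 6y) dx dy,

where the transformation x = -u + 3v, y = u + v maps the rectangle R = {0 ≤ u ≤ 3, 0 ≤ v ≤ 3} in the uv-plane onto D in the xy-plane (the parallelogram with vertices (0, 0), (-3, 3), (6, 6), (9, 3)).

Compute the Jacobian determinant of (x, y) with respect to (u, v):

    ∂(x,y)/∂(u,v) = | -1  3 | = (-1)(1) - (3)(1) = -4.
                   | 1  1 |

Its absolute value is |J| = 4 (the area scaling factor).

Substituting x = -u + 3v, y = u + v into the integrand,

    6x - 6y → -12u + 12v,

so the integral becomes

    ∬_R (-12u + 12v) · |J| du dv = ∫_0^3 ∫_0^3 (-48u + 48v) dv du.

Inner (v): 216 - 144u.
Outer (u): 0.

Therefore ∬_D (6x - 6y) dx dy = 0.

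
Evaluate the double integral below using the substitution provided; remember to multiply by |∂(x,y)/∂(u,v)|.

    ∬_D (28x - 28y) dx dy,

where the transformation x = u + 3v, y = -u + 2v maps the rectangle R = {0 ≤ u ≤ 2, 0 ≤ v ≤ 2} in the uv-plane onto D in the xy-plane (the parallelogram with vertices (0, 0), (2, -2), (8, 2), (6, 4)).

Compute the Jacobian determinant of (x, y) with respect to (u, v):

    ∂(x,y)/∂(u,v) = | 1  3 | = (1)(2) - (3)(-1) = 5.
                   | -1  2 |

Its absolute value is |J| = 5 (the area scaling factor).

Substituting x = u + 3v, y = -u + 2v into the integrand,

    28x - 28y → 56u + 28v,

so the integral becomes

    ∬_R (56u + 28v) · |J| du dv = ∫_0^2 ∫_0^2 (280u + 140v) dv du.

Inner (v): 560u + 280.
Outer (u): 1680.

Therefore ∬_D (28x - 28y) dx dy = 1680.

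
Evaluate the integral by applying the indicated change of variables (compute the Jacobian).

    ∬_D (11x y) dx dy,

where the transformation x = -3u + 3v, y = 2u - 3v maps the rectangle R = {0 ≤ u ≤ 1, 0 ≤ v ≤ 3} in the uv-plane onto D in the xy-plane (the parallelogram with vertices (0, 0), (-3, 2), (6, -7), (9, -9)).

Compute the Jacobian determinant of (x, y) with respect to (u, v):

    ∂(x,y)/∂(u,v) = | -3  3 | = (-3)(-3) - (3)(2) = 3.
                   | 2  -3 |

Its absolute value is |J| = 3 (the area scaling factor).

Substituting x = -3u + 3v, y = 2u - 3v into the integrand,

    11x y → -66u^2 + 165u v - 99v^2,

so the integral becomes

    ∬_R (-66u^2 + 165u v - 99v^2) · |J| du dv = ∫_0^1 ∫_0^3 (-198u^2 + 495u v - 297v^2) dv du.

Inner (v): -594u^2 + 4455u/2 - 2673.
Outer (u): -7029/4.

Therefore ∬_D (11x y) dx dy = -7029/4.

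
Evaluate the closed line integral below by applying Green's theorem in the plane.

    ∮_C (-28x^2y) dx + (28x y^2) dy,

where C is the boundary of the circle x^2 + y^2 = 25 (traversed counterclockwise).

Green's theorem converts the closed line integral into a double integral over the enclosed region D:

    ∮_C P dx + Q dy = ∬_D (∂Q/∂x - ∂P/∂y) dA.

Here P = -28x^2y, Q = 28x y^2, so

    ∂Q/∂x = 28y^2,    ∂P/∂y = -28x^2,
    ∂Q/∂x - ∂P/∂y = 28x^2 + 28y^2.

D is the region x^2 + y^2 ≤ 25. Evaluating the double integral:

In polar coordinates (x = r cos θ, y = r sin θ, dA = r dr dθ) the integrand becomes 28r^2, so

    ∬_D (28x^2 + 28y^2) dA = ∫_0^{2π} ∫_0^{5} (28r^2) · r dr dθ.

Inner (r from 0 to 5): 4375.
Outer (θ from 0 to 2π): 8750π.

Therefore ∮_C P dx + Q dy = 8750π.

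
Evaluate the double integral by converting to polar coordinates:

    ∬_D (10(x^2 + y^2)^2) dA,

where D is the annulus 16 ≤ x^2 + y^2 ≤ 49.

The region D is 4 ≤ r ≤ 7, 0 ≤ θ ≤ 2π in polar coordinates, where x = r cos(θ), y = r sin(θ), and dA = r dr dθ.

Under the substitution, the integrand becomes 10r^4, so

    ∬_D (10(x^2 + y^2)^2) dA = ∫_{0}^{2π} ∫_{4}^{7} (10r^4) · r dr dθ.

Inner integral (in r): ∫_{4}^{7} (10r^4) · r dr = 189255.

Outer integral (in θ): ∫_{0}^{2π} (189255) dθ = 378510π.

Therefore ∬_D (10(x^2 + y^2)^2) dA = 378510π.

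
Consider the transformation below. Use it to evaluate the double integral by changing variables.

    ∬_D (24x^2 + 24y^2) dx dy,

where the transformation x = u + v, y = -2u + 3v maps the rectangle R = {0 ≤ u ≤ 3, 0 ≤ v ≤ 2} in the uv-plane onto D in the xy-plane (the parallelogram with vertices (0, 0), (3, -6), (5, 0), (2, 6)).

Compute the Jacobian determinant of (x, y) with respect to (u, v):

    ∂(x,y)/∂(u,v) = | 1  1 | = (1)(3) - (1)(-2) = 5.
                   | -2  3 |

Its absolute value is |J| = 5 (the area scaling factor).

Substituting x = u + v, y = -2u + 3v into the integrand,

    24x^2 + 24y^2 → 120u^2 - 240u v + 240v^2,

so the integral becomes

    ∬_R (120u^2 - 240u v + 240v^2) · |J| du dv = ∫_0^3 ∫_0^2 (600u^2 - 1200u v + 1200v^2) dv du.

Inner (v): 1200u^2 - 2400u + 3200.
Outer (u): 9600.

Therefore ∬_D (24x^2 + 24y^2) dx dy = 9600.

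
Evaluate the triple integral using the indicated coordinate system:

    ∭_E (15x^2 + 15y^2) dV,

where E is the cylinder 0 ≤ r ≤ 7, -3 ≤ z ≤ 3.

In cylindrical coordinates, x = r cos(θ), y = r sin(θ), z = z, and dV = r dr dθ dz.

The integrand becomes 15r^2, so

    ∭_E (15x^2 + 15y^2) dV = ∫_{0}^{2π} ∫_{0}^{7} ∫_{-3}^{3} (15r^2) · r dz dr dθ.

Inner (z): 90r^3.
Middle (r from 0 to 7): 108045/2.
Outer (θ): 108045π.

Therefore the triple integral equals 108045π.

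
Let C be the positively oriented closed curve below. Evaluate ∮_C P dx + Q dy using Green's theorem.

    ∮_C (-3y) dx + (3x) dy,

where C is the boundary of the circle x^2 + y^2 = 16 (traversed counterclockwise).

Green's theorem converts the closed line integral into a double integral over the enclosed region D:

    ∮_C P dx + Q dy = ∬_D (∂Q/∂x - ∂P/∂y) dA.

Here P = -3y, Q = 3x, so

    ∂Q/∂x = 3,    ∂P/∂y = -3,
    ∂Q/∂x - ∂P/∂y = 6.

D is the region x^2 + y^2 ≤ 16. Evaluating the double integral:

In polar coordinates (x = r cos θ, y = r sin θ, dA = r dr dθ) the integrand becomes 6, so

    ∬_D (6) dA = ∫_0^{2π} ∫_0^{4} (6) · r dr dθ.

Inner (r from 0 to 4): 48.
Outer (θ from 0 to 2π): 96π.

Therefore ∮_C P dx + Q dy = 96π.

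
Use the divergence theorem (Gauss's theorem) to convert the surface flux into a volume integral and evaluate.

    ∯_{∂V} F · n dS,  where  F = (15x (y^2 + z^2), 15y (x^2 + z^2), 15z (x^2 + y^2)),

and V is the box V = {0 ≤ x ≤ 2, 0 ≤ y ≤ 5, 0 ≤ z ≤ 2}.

By the divergence theorem,

    ∯_{∂V} F · n dS = ∭_V (∇ · F) dV.

Compute the divergence:
    ∇ · F = ∂F_x/∂x + ∂F_y/∂y + ∂F_z/∂z = 15y^2 + 15z^2 + 15x^2 + 15z^2 + 15x^2 + 15y^2 = 30x^2 + 30y^2 + 30z^2.

V is a rectangular box, so dV = dx dy dz with 0 ≤ x ≤ 2, 0 ≤ y ≤ 5, 0 ≤ z ≤ 2.

Integrate (30x^2 + 30y^2 + 30z^2) over V as an iterated integral:

    ∭_V (∇·F) dV = ∫_0^{2} ∫_0^{5} ∫_0^{2} (30x^2 + 30y^2 + 30z^2) dz dy dx.

Inner (z from 0 to 2): 60x^2 + 60y^2 + 80.
Middle (y from 0 to 5): 300x^2 + 2900.
Outer (x from 0 to 2): 6600.

Therefore ∯_{∂V} F · n dS = 6600.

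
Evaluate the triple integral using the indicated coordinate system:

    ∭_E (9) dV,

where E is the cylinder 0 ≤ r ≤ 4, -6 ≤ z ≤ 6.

In cylindrical coordinates, x = r cos(θ), y = r sin(θ), z = z, and dV = r dr dθ dz.

The integrand becomes 9, so

    ∭_E (9) dV = ∫_{0}^{2π} ∫_{0}^{4} ∫_{-6}^{6} (9) · r dz dr dθ.

Inner (z): 108r.
Middle (r from 0 to 4): 864.
Outer (θ): 1728π.

Therefore the triple integral equals 1728π.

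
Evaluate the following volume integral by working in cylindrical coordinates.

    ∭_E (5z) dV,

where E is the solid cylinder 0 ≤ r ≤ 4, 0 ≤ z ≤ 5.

In cylindrical coordinates, x = r cos(θ), y = r sin(θ), z = z, and dV = r dr dθ dz.

The integrand becomes 5z, so

    ∭_E (5z) dV = ∫_{0}^{2π} ∫_{0}^{4} ∫_{0}^{5} (5z) · r dz dr dθ.

Inner (z): 125r/2.
Middle (r from 0 to 4): 500.
Outer (θ): 1000π.

Therefore the triple integral equals 1000π.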